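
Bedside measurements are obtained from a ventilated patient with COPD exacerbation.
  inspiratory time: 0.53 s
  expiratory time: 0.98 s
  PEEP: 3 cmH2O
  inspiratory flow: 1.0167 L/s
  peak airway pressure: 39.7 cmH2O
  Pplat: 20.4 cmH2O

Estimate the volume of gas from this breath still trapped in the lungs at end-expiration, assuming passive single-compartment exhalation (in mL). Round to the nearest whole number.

102

Vt = flow × Ti = 1.0167 L/s × 0.53 s × 1000 mL/L = 538.85 mL.
R = (PIP − Pplat)/V̇ = (39.7 − 20.4) / 1.0167 = 19.3/1.0167 = 18.983 cmH2O·s/L.
C = Vt/(Pplat − PEEP) = 538.85 / (20.4 − 3) = 538.85/17.4 = 30.968 mL/cmH2O.
τ = R × C = 18.983 × 0.03097 L/cmH2O = 0.5879 s.
Fraction remaining = e^(−Te/τ) = e^(−0.98/0.5879) = 0.1888.
Trapped volume = 538.85 × 0.1888 = 101.73 mL.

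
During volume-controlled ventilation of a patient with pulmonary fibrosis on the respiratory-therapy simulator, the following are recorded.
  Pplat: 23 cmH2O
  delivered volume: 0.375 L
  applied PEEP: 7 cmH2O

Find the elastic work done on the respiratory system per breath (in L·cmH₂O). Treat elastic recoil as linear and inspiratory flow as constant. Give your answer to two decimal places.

3.00

Elastic work ≈ ½ × (Pplat − PEEP) × Vt = 0.5 × (23 − 7) × 0.375 L = 0.5 × 16.0 × 0.375 = 3.0 L·cmH2O.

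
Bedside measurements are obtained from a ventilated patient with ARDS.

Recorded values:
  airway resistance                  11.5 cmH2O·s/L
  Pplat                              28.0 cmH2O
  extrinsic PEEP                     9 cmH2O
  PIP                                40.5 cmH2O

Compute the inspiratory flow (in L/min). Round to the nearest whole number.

flow = (PIP − Pplat) / Raw = (40.5 − 28.0) / 11.5 = 1.087 L/s × 60 = 65.22 L/min.

65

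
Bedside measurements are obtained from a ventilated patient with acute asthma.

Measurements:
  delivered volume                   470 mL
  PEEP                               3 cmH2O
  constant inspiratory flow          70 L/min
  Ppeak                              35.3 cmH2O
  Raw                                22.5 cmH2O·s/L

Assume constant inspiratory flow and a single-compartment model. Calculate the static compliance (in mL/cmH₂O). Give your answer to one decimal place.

Flow: 70 L/min ÷ 60 = 1.1667 L/s.
Equation of motion (constant flow): PIP = Vt/C + R·V̇ + PEEP.
Vt/C = PIP − R·V̇ − PEEP = 35.3 − 22.5×1.1667 − 3 = 35.3 − 26.251 − 3 = 6.049 cmH2O.
C = Vt / 6.049 = 470 / 6.049 = 77.699 mL/cmH2O.

77.7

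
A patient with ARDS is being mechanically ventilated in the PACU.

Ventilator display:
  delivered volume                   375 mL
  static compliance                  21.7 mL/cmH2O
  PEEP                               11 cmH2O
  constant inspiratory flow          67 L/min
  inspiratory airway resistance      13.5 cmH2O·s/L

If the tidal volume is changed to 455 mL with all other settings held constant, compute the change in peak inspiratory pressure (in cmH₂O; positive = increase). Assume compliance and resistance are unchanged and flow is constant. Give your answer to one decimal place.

3.7

PIP = Vt/C + R·V̇ + PEEP (constant-flow equation of motion).
Only the elastic term changes: ΔPIP = ΔVt / C = (455 − 375) / 21.7 = 3.687 cmH2O.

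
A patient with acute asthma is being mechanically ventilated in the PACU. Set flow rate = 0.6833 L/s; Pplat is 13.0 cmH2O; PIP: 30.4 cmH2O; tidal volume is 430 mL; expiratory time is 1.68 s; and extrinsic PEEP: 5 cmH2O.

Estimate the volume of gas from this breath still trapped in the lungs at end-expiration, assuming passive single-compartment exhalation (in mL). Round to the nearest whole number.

R = (PIP − Pplat)/V̇ = (30.4 − 13.0) / 0.6833 = 17.4/0.6833 = 25.465 cmH2O·s/L.
C = Vt/(Pplat − PEEP) = 430.0 / (13.0 − 5) = 430.0/8.0 = 53.75 mL/cmH2O.
τ = R × C = 25.465 × 0.05375 L/cmH2O = 1.369 s.
Fraction remaining = e^(−Te/τ) = e^(−1.68/1.369) = 0.2931.
Trapped volume = 430.0 × 0.2931 = 126.03 mL.

126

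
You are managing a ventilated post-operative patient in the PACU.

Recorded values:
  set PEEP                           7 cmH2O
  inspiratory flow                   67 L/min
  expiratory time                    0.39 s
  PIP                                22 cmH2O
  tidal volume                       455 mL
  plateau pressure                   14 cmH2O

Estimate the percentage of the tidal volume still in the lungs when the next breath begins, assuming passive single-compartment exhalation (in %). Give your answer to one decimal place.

43.3

Flow: 67 L/min ÷ 60 = 1.1167 L/s.
R = (PIP − Pplat)/V̇ = (22 − 14) / 1.1167 = 8.0/1.1167 = 7.164 cmH2O·s/L.
C = Vt/(Pplat − PEEP) = 455.0 / (14 − 7) = 455.0/7.0 = 65.0 mL/cmH2O.
τ = R × C = 7.164 × 0.065 L/cmH2O = 0.4657 s.
Fraction remaining at end-expiration = e^(−Te/τ) = e^(−0.39/0.4657) = 0.4328 → 43.28%.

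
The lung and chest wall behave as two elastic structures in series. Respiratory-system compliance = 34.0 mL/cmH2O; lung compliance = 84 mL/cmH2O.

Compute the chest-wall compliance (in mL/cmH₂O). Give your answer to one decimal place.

57.1

1/Ccw = 1/Crs − 1/CL.
1/Ccw = 1/34.0 − 1/84 = 0.01751.
Ccw = 57.11 mL/cmH2O.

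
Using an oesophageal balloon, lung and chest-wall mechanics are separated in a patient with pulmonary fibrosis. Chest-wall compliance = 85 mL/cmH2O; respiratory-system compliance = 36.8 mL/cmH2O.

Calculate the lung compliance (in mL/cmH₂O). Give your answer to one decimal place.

64.9

1/CL = 1/Crs − 1/Ccw.
1/CL = 1/36.8 − 1/85 = 0.01541.
CL = 64.893 mL/cmH2O.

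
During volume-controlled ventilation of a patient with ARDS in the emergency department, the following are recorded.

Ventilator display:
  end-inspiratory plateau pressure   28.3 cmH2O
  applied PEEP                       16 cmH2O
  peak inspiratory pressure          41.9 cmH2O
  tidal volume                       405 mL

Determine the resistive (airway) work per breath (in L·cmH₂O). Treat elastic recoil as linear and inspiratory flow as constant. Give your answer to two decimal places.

With constant inspiratory flow the resistive pressure is constant at PIP − Pplat = 41.9 − 28.3 = 13.6 cmH2O, so resistive work = 13.6 × 0.405 = 5.508 L·cmH2O.

5.51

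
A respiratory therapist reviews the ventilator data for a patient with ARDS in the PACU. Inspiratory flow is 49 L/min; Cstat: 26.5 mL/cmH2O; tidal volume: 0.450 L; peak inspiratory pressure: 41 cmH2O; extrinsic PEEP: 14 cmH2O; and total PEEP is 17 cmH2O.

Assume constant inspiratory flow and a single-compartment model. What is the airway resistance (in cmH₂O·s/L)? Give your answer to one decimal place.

Flow: 49 L/min ÷ 60 = 0.8167 L/s.
Total PEEP = 17 cmH2O (set 14 + intrinsic 3); this is the baseline alveolar pressure.
Equation of motion (constant flow): PIP = Vt/C + R·V̇ + PEEP.
R·V̇ = PIP − Vt/C − PEEP = 41 − 450/26.5 − 17 = 41 − 16.981 − 17 = 7.019 cmH2O.
R = 7.019 / 0.8167 = 8.594 cmH2O·s/L.

8.6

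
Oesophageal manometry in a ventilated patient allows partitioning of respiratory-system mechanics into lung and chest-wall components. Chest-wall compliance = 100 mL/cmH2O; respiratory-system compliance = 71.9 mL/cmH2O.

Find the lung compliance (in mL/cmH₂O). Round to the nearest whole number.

1/CL = 1/Crs − 1/Ccw.
1/CL = 1/71.9 − 1/100 = 0.003908.
CL = 255.89 mL/cmH2O.

256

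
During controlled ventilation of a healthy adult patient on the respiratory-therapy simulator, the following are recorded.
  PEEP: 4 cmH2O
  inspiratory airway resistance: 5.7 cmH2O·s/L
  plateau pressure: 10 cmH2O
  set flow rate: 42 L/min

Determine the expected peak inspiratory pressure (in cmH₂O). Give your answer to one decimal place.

14.0

Flow: 42 L/min ÷ 60 = 0.7 L/s.
PIP = Pplat + Raw × flow = 10 + 5.7 × 0.7 = 10 + 3.99 = 13.99 cmH2O.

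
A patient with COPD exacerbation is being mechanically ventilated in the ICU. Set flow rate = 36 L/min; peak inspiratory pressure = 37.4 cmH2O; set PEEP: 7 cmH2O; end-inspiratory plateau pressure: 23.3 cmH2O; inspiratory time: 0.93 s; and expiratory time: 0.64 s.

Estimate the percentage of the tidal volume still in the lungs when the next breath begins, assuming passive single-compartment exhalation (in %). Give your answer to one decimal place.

45.1

Flow: 36 L/min ÷ 60 = 0.6 L/s.
Vt = flow × Ti = 0.6 L/s × 0.93 s × 1000 mL/L = 558.0 mL.
R = (PIP − Pplat)/V̇ = (37.4 − 23.3) / 0.6 = 14.1/0.6 = 23.5 cmH2O·s/L.
C = Vt/(Pplat − PEEP) = 558.0 / (23.3 − 7) = 558.0/16.3 = 34.233 mL/cmH2O.
τ = R × C = 23.5 × 0.03423 L/cmH2O = 0.8044 s.
Fraction remaining at end-expiration = e^(−Te/τ) = e^(−0.64/0.8044) = 0.4513 → 45.13%.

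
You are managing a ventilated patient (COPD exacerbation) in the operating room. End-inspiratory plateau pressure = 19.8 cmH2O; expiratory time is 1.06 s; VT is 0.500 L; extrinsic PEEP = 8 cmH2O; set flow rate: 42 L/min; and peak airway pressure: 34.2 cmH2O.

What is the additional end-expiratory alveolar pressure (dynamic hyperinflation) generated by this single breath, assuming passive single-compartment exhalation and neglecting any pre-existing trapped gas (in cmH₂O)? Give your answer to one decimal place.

3.5

Flow: 42 L/min ÷ 60 = 0.7 L/s.
R = (PIP − Pplat)/V̇ = (34.2 − 19.8) / 0.7 = 14.4/0.7 = 20.571 cmH2O·s/L.
C = Vt/(Pplat − PEEP) = 500.0 / (19.8 − 8) = 500.0/11.8 = 42.373 mL/cmH2O.
τ = R × C = 20.571 × 0.04237 L/cmH2O = 0.8716 s.
Fraction remaining = e^(−Te/τ) = e^(−1.06/0.8716) = 0.2964; trapped volume = 500.0 × 0.2964 = 148.2 mL.
Additional alveolar pressure from trapping ≈ V_trapped / C = 148.2 / 42.373 = 3.498 cmH2O.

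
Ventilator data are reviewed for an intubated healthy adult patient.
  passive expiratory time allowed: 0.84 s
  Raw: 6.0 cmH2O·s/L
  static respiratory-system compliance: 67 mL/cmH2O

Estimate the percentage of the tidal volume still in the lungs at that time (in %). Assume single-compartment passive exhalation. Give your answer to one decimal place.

τ = R × C = 6.0 × 67 mL/cmH2O = 6.0 × 0.067 L/cmH2O = 0.402 s.
Passive exhalation: V(t)/V₀ = e^(−t/τ) = e^(−0.84/0.402) = 0.1237.
Fraction remaining = 0.1237 → 12.37%.

12.4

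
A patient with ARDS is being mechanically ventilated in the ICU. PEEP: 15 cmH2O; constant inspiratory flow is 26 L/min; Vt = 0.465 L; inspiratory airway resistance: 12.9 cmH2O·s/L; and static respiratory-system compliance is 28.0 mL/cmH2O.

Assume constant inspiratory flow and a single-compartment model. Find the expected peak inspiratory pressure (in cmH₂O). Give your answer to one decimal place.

Flow: 26 L/min ÷ 60 = 0.4333 L/s.
Equation of motion (constant flow): PIP = Vt/C + R·V̇ + PEEP.
PIP = 465/28.0 + 12.9×0.4333 + 15 = 16.607 + 5.59 + 15 = 37.197 cmH2O.

37.2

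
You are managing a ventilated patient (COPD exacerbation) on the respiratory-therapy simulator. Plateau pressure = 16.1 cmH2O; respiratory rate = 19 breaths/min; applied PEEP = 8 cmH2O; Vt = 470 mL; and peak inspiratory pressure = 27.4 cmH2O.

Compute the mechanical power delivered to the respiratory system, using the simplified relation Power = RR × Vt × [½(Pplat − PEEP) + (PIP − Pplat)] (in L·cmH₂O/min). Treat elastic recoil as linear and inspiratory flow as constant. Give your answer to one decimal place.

Per-breath work = Vt × [½(Pplat−PEEP) + (PIP−Pplat)] = 0.470 × [0.5×8.1 + 11.3] = 0.470 × 15.35 = 7.215 L·cmH2O.
Power = 19 × 7.215 = 137.09 L·cmH2O/min.

137.1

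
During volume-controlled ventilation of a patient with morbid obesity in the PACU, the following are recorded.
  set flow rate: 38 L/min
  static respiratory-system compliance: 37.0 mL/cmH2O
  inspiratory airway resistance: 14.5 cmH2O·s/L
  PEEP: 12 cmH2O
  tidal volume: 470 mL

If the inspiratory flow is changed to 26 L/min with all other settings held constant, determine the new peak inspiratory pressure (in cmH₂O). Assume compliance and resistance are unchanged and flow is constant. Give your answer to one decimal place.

Flow: 38 L/min ÷ 60 = 0.6333 L/s.
New flow: 26 L/min ÷ 60 = 0.4333 L/s.
PIP = Vt/C + R·V̇ + PEEP (constant-flow equation of motion).
Only the resistive term changes: ΔPIP = R × ΔV̇ = 14.5 × (0.4333 − 0.6333) = 14.5 × -0.2 = -2.9 cmH2O.
Original PIP = 470/37.0 + 14.5×0.6333 + 12 = 33.886 cmH2O; new PIP = 33.886 + (-2.9) = 30.986 cmH2O.

31.0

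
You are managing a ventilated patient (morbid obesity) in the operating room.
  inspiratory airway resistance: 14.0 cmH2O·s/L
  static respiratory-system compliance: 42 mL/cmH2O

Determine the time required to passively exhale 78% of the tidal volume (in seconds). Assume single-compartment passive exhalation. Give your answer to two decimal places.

0.89

τ = R × C = 14.0 × 42 mL/cmH2O = 14.0 × 0.042 L/cmH2O = 0.588 s.
Exhaled fraction f = 1 − e^(−t/τ) → t = −τ·ln(1 − f) = −0.588·ln(0.22) = 0.8903 s.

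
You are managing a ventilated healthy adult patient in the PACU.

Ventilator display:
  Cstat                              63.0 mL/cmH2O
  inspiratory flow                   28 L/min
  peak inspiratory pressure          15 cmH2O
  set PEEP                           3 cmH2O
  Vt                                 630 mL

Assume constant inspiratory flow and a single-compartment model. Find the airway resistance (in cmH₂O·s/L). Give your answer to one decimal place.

4.3

Flow: 28 L/min ÷ 60 = 0.4667 L/s.
Equation of motion (constant flow): PIP = Vt/C + R·V̇ + PEEP.
R·V̇ = PIP − Vt/C − PEEP = 15 − 630/63.0 − 3 = 15 − 10.0 − 3 = 2.0 cmH2O.
R = 2.0 / 0.4667 = 4.285 cmH2O·s/L.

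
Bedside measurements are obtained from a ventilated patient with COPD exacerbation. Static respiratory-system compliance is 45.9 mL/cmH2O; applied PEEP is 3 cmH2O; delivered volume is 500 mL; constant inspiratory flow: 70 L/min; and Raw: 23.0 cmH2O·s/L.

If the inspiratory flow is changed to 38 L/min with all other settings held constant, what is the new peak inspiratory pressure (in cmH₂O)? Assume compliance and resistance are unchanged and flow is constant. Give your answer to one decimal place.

28.5

Flow: 70 L/min ÷ 60 = 1.1667 L/s.
New flow: 38 L/min ÷ 60 = 0.6333 L/s.
PIP = Vt/C + R·V̇ + PEEP (constant-flow equation of motion).
Only the resistive term changes: ΔPIP = R × ΔV̇ = 23.0 × (0.6333 − 1.1667) = 23.0 × -0.5334 = -12.268 cmH2O.
Original PIP = 500/45.9 + 23.0×1.1667 + 3 = 40.727 cmH2O; new PIP = 40.727 + (-12.268) = 28.459 cmH2O.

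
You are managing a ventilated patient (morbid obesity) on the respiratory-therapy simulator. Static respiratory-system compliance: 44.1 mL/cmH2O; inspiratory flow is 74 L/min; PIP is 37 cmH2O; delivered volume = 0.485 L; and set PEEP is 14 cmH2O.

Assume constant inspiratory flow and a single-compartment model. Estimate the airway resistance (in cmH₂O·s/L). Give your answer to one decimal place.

9.7

Flow: 74 L/min ÷ 60 = 1.2333 L/s.
Equation of motion (constant flow): PIP = Vt/C + R·V̇ + PEEP.
R·V̇ = PIP − Vt/C − PEEP = 37 − 485/44.1 − 14 = 37 − 10.998 − 14 = 12.002 cmH2O.
R = 12.002 / 1.2333 = 9.732 cmH2O·s/L.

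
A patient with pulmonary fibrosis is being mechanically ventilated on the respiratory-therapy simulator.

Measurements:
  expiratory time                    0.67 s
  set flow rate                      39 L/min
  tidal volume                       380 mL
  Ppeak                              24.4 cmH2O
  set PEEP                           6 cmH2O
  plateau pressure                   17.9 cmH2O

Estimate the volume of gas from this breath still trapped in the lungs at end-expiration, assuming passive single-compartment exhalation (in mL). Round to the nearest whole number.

Flow: 39 L/min ÷ 60 = 0.65 L/s.
R = (PIP − Pplat)/V̇ = (24.4 − 17.9) / 0.65 = 6.5/0.65 = 10.0 cmH2O·s/L.
C = Vt/(Pplat − PEEP) = 380.0 / (17.9 − 6) = 380.0/11.9 = 31.933 mL/cmH2O.
τ = R × C = 10.0 × 0.03193 L/cmH2O = 0.3193 s.
Fraction remaining = e^(−Te/τ) = e^(−0.67/0.3193) = 0.1227.
Trapped volume = 380.0 × 0.1227 = 46.626 mL.

47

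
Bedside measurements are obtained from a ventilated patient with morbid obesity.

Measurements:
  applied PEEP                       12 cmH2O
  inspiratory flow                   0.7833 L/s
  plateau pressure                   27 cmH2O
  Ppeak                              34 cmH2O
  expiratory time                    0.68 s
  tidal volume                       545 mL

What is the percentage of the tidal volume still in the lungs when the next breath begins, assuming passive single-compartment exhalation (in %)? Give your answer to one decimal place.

R = (PIP − Pplat)/V̇ = (34 − 27) / 0.7833 = 7.0/0.7833 = 8.937 cmH2O·s/L.
C = Vt/(Pplat − PEEP) = 545.0 / (27 − 12) = 545.0/15.0 = 36.333 mL/cmH2O.
τ = R × C = 8.937 × 0.03633 L/cmH2O = 0.3247 s.
Fraction remaining at end-expiration = e^(−Te/τ) = e^(−0.68/0.3247) = 0.1232 → 12.32%.

12.3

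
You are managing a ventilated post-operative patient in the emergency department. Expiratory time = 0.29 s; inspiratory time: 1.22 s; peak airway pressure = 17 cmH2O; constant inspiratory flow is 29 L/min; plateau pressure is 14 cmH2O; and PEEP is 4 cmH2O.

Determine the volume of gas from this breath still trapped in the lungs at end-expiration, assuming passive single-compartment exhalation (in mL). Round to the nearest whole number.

267

Flow: 29 L/min ÷ 60 = 0.4833 L/s.
Vt = flow × Ti = 0.4833 L/s × 1.22 s × 1000 mL/L = 589.63 mL.
R = (PIP − Pplat)/V̇ = (17 − 14) / 0.4833 = 3.0/0.4833 = 6.207 cmH2O·s/L.
C = Vt/(Pplat − PEEP) = 589.63 / (14 − 4) = 589.63/10.0 = 58.963 mL/cmH2O.
τ = R × C = 6.207 × 0.05896 L/cmH2O = 0.366 s.
Fraction remaining = e^(−Te/τ) = e^(−0.29/0.366) = 0.4528.
Trapped volume = 589.63 × 0.4528 = 266.98 mL.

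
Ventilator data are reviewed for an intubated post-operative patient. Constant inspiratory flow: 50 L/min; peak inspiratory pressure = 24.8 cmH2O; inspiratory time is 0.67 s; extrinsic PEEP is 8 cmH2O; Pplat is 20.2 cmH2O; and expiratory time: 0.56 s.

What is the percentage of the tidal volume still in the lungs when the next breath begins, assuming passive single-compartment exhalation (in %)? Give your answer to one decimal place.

Flow: 50 L/min ÷ 60 = 0.8333 L/s.
Vt = flow × Ti = 0.8333 L/s × 0.67 s × 1000 mL/L = 558.31 mL.
R = (PIP − Pplat)/V̇ = (24.8 − 20.2) / 0.8333 = 4.6/0.8333 = 5.52 cmH2O·s/L.
C = Vt/(Pplat − PEEP) = 558.31 / (20.2 − 8) = 558.31/12.2 = 45.763 mL/cmH2O.
τ = R × C = 5.52 × 0.04576 L/cmH2O = 0.2526 s.
Fraction remaining at end-expiration = e^(−Te/τ) = e^(−0.56/0.2526) = 0.1089 → 10.89%.

10.9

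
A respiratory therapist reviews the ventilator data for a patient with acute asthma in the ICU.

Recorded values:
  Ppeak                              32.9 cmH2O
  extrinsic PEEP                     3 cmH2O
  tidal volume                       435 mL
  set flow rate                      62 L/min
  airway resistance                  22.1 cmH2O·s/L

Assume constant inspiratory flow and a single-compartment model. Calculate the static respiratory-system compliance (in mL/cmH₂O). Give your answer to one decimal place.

61.6

Flow: 62 L/min ÷ 60 = 1.0333 L/s.
Equation of motion (constant flow): PIP = Vt/C + R·V̇ + PEEP.
Vt/C = PIP − R·V̇ − PEEP = 32.9 − 22.1×1.0333 − 3 = 32.9 − 22.836 − 3 = 7.064 cmH2O.
C = Vt / 7.064 = 435 / 7.064 = 61.58 mL/cmH2O.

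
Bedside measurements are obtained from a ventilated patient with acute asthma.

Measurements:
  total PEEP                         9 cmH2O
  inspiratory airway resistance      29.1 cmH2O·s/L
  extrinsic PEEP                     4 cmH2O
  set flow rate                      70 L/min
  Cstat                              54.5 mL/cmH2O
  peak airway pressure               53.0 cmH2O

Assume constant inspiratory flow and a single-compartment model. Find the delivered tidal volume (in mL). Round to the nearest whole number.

Flow: 70 L/min ÷ 60 = 1.1667 L/s.
Total PEEP = 9 cmH2O (set 4 + intrinsic 5); this is the baseline alveolar pressure.
Equation of motion (constant flow): PIP = Vt/C + R·V̇ + PEEP.
Vt/C = PIP − R·V̇ − PEEP = 53.0 − 33.951 − 9 = 10.049 cmH2O.
Vt = C × 10.049 = 54.5 × 10.049 = 547.67 mL.

548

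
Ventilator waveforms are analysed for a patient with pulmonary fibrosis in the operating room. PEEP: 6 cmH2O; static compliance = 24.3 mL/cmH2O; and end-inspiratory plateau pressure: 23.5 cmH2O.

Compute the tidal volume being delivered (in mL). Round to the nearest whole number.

Vt = Cstat × (Pplat − PEEP) = 24.3 × (23.5 − 6) = 24.3 × 17.5 = 425.25 mL.

425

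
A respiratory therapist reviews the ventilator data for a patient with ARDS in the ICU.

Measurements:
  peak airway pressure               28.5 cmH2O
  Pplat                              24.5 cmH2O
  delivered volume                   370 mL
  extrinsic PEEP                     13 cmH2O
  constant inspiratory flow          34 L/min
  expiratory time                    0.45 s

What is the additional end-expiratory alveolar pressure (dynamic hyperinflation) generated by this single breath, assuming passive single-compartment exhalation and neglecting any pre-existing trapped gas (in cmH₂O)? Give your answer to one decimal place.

Flow: 34 L/min ÷ 60 = 0.5667 L/s.
R = (PIP − Pplat)/V̇ = (28.5 − 24.5) / 0.5667 = 4.0/0.5667 = 7.058 cmH2O·s/L.
C = Vt/(Pplat − PEEP) = 370.0 / (24.5 − 13) = 370.0/11.5 = 32.174 mL/cmH2O.
τ = R × C = 7.058 × 0.03217 L/cmH2O = 0.2271 s.
Fraction remaining = e^(−Te/τ) = e^(−0.45/0.2271) = 0.1379; trapped volume = 370.0 × 0.1379 = 51.023 mL.
Additional alveolar pressure from trapping ≈ V_trapped / C = 51.023 / 32.174 = 1.586 cmH2O.

1.6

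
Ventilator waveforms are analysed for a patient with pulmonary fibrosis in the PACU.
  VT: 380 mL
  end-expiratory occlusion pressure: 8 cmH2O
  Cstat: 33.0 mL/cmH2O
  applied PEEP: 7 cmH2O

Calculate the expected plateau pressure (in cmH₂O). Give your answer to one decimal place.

19.5

End-expiratory occlusion gives total PEEP = 8 cmH2O (intrinsic PEEP = 8 − 7 = 1). Use total PEEP for the elastic gradient.
Pplat = PEEPtotal + Vt / Cstat = 8 + 380 / 33.0 = 8 + 11.515 = 19.515 cmH2O.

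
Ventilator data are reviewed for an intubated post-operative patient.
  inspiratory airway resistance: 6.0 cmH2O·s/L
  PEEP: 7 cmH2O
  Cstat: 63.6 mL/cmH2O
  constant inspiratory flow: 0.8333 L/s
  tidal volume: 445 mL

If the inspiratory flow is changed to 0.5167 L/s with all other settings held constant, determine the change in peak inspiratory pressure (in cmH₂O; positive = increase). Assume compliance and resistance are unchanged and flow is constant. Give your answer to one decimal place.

-1.9

PIP = Vt/C + R·V̇ + PEEP (constant-flow equation of motion).
Only the resistive term changes: ΔPIP = R × ΔV̇ = 6.0 × (0.5167 − 0.8333) = 6.0 × -0.3166 = -1.9 cmH2O.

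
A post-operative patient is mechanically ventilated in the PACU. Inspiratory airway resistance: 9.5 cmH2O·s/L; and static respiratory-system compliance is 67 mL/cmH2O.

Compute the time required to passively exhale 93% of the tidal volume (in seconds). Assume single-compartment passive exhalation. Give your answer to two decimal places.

1.69

τ = R × C = 9.5 × 67 mL/cmH2O = 9.5 × 0.067 L/cmH2O = 0.6365 s.
Exhaled fraction f = 1 − e^(−t/τ) → t = −τ·ln(1 − f) = −0.6365·ln(0.07) = 1.693 s.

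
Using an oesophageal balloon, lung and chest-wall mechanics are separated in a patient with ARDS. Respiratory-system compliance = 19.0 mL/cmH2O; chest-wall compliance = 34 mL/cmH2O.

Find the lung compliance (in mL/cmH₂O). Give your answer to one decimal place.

43.1

1/CL = 1/Crs − 1/Ccw.
1/CL = 1/19.0 − 1/34 = 0.02322.
CL = 43.066 mL/cmH2O.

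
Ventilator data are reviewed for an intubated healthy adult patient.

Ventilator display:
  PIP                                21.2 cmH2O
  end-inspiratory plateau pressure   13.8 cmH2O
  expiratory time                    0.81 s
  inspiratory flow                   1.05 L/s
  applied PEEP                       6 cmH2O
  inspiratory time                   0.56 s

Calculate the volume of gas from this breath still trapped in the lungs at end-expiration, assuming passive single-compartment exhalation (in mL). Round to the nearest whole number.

128

Vt = flow × Ti = 1.05 L/s × 0.56 s × 1000 mL/L = 588.0 mL.
R = (PIP − Pplat)/V̇ = (21.2 − 13.8) / 1.05 = 7.4/1.05 = 7.048 cmH2O·s/L.
C = Vt/(Pplat − PEEP) = 588.0 / (13.8 − 6) = 588.0/7.8 = 75.385 mL/cmH2O.
τ = R × C = 7.048 × 0.07539 L/cmH2O = 0.5313 s.
Fraction remaining = e^(−Te/τ) = e^(−0.81/0.5313) = 0.2177.
Trapped volume = 588.0 × 0.2177 = 128.01 mL.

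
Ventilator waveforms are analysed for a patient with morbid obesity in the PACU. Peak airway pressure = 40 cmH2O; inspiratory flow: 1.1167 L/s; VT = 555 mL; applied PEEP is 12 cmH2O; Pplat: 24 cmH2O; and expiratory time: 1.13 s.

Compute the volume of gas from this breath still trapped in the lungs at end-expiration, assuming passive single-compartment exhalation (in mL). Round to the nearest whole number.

R = (PIP − Pplat)/V̇ = (40 − 24) / 1.1167 = 16.0/1.1167 = 14.328 cmH2O·s/L.
C = Vt/(Pplat − PEEP) = 555.0 / (24 − 12) = 555.0/12.0 = 46.25 mL/cmH2O.
τ = R × C = 14.328 × 0.04625 L/cmH2O = 0.6627 s.
Fraction remaining = e^(−Te/τ) = e^(−1.13/0.6627) = 0.1817.
Trapped volume = 555.0 × 0.1817 = 100.84 mL.

101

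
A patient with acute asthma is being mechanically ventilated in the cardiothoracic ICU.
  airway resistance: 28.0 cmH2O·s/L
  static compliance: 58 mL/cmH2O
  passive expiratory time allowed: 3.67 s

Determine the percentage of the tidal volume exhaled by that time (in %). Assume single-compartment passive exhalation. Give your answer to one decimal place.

τ = R × C = 28.0 × 58 mL/cmH2O = 28.0 × 0.058 L/cmH2O = 1.624 s.
Passive exhalation: V(t)/V₀ = e^(−t/τ) = e^(−3.67/1.624) = 0.1044.
Fraction exhaled = 1 − 0.1044 = 0.8956 → 89.56%.

89.6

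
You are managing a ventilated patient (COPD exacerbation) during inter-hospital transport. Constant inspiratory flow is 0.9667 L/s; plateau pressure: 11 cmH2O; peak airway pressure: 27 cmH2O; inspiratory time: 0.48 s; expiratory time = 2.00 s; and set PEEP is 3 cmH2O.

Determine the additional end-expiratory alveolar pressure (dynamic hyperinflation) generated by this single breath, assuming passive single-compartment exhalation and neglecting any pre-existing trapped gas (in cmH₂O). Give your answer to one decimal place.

Vt = flow × Ti = 0.9667 L/s × 0.48 s × 1000 mL/L = 464.02 mL.
R = (PIP − Pplat)/V̇ = (27 − 11) / 0.9667 = 16.0/0.9667 = 16.551 cmH2O·s/L.
C = Vt/(Pplat − PEEP) = 464.02 / (11 − 3) = 464.02/8.0 = 58.003 mL/cmH2O.
τ = R × C = 16.551 × 0.058 L/cmH2O = 0.96 s.
Fraction remaining = e^(−Te/τ) = e^(−2.00/0.96) = 0.1245; trapped volume = 464.02 × 0.1245 = 57.77 mL.
Additional alveolar pressure from trapping ≈ V_trapped / C = 57.77 / 58.003 = 0.996 cmH2O.

1.0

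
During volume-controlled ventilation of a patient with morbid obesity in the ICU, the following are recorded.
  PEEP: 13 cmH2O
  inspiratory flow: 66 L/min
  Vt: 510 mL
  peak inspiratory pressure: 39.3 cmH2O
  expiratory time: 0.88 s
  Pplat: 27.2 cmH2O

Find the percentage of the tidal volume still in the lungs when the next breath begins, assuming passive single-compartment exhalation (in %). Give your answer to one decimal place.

10.8

Flow: 66 L/min ÷ 60 = 1.1 L/s.
R = (PIP − Pplat)/V̇ = (39.3 − 27.2) / 1.1 = 12.1/1.1 = 11.0 cmH2O·s/L.
C = Vt/(Pplat − PEEP) = 510.0 / (27.2 − 13) = 510.0/14.2 = 35.915 mL/cmH2O.
τ = R × C = 11.0 × 0.03592 L/cmH2O = 0.3951 s.
Fraction remaining at end-expiration = e^(−Te/τ) = e^(−0.88/0.3951) = 0.1078 → 10.78%.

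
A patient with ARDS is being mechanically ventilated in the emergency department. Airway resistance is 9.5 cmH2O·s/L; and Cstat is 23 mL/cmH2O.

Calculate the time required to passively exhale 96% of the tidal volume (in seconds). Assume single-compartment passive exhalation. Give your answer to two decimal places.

0.70

τ = R × C = 9.5 × 23 mL/cmH2O = 9.5 × 0.023 L/cmH2O = 0.2185 s.
Exhaled fraction f = 1 − e^(−t/τ) → t = −τ·ln(1 − f) = −0.2185·ln(0.04) = 0.7033 s.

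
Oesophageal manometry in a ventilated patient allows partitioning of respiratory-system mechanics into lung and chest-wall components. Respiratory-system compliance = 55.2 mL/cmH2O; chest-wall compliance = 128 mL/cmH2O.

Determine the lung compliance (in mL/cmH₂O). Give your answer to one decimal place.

97.1

1/CL = 1/Crs − 1/Ccw.
1/CL = 1/55.2 − 1/128 = 0.0103.
CL = 97.087 mL/cmH2O.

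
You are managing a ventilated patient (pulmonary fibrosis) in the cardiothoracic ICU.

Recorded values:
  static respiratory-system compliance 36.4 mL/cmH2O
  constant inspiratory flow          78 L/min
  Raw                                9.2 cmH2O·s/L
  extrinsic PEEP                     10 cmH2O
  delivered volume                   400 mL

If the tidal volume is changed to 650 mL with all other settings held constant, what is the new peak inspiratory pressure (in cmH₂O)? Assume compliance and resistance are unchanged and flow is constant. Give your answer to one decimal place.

39.8

Flow: 78 L/min ÷ 60 = 1.3 L/s.
PIP = Vt/C + R·V̇ + PEEP (constant-flow equation of motion).
Only the elastic term changes: ΔPIP = ΔVt / C = (650 − 400) / 36.4 = 6.868 cmH2O.
Original PIP = 400/36.4 + 9.2×1.3 + 10 = 32.949 cmH2O; new PIP = 32.949 + (6.868) = 39.817 cmH2O.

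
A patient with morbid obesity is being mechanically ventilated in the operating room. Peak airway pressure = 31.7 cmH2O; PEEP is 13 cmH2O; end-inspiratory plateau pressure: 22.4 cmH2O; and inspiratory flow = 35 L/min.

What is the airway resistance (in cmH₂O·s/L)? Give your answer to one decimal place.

15.9

Flow: 35 L/min ÷ 60 = 0.5833 L/s.
Raw = (PIP − Pplat) / flow = (31.7 − 22.4) / 0.5833 = 9.3 / 0.5833 = 15.944 cmH2O·s/L.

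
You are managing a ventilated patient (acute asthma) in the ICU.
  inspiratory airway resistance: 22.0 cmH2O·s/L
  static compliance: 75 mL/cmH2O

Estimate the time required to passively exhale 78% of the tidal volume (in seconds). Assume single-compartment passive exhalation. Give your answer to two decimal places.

τ = R × C = 22.0 × 75 mL/cmH2O = 22.0 × 0.075 L/cmH2O = 1.65 s.
Exhaled fraction f = 1 − e^(−t/τ) → t = −τ·ln(1 − f) = −1.65·ln(0.22) = 2.498 s.

2.50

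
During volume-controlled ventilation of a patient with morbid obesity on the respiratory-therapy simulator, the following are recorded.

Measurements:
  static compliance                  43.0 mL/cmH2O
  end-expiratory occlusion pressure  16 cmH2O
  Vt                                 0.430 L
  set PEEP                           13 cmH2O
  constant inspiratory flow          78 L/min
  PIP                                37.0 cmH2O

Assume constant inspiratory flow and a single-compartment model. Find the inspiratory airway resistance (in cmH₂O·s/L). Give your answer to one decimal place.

8.5

Flow: 78 L/min ÷ 60 = 1.3 L/s.
Total PEEP = 16 cmH2O (set 13 + intrinsic 3); this is the baseline alveolar pressure.
Equation of motion (constant flow): PIP = Vt/C + R·V̇ + PEEP.
R·V̇ = PIP − Vt/C − PEEP = 37.0 − 430/43.0 − 16 = 37.0 − 10.0 − 16 = 11.0 cmH2O.
R = 11.0 / 1.3 = 8.462 cmH2O·s/L.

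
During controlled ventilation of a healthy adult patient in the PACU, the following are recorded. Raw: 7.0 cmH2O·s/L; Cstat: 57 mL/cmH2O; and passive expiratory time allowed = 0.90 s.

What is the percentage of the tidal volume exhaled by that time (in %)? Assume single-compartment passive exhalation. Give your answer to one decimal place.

89.5

τ = R × C = 7.0 × 57 mL/cmH2O = 7.0 × 0.057 L/cmH2O = 0.399 s.
Passive exhalation: V(t)/V₀ = e^(−t/τ) = e^(−0.90/0.399) = 0.1048.
Fraction exhaled = 1 − 0.1048 = 0.8952 → 89.52%.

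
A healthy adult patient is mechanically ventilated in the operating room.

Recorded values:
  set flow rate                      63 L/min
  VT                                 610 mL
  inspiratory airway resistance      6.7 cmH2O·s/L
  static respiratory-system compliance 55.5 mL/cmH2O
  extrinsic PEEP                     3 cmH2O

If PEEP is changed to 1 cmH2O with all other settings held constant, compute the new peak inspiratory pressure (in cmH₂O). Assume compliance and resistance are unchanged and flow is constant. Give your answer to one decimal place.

19.0

Flow: 63 L/min ÷ 60 = 1.05 L/s.
PIP = Vt/C + R·V̇ + PEEP (constant-flow equation of motion).
Only the baseline term changes: ΔPIP = ΔPEEP = 1 − 3 = -2.0 cmH2O.
Original PIP = 610/55.5 + 6.7×1.05 + 3 = 21.026 cmH2O; new PIP = 21.026 + (-2.0) = 19.026 cmH2O.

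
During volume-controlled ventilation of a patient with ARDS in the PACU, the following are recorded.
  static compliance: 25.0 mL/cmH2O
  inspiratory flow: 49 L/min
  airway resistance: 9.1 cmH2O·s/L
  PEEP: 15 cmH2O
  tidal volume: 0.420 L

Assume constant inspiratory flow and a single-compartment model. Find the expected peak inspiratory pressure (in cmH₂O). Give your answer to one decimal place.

Flow: 49 L/min ÷ 60 = 0.8167 L/s.
Equation of motion (constant flow): PIP = Vt/C + R·V̇ + PEEP.
PIP = 420/25.0 + 9.1×0.8167 + 15 = 16.8 + 7.432 + 15 = 39.232 cmH2O.

39.2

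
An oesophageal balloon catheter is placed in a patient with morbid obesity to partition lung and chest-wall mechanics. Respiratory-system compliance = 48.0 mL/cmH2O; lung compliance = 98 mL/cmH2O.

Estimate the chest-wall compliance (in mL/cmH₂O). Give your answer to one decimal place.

1/Ccw = 1/Crs − 1/CL.
1/Ccw = 1/48.0 − 1/98 = 0.01063.
Ccw = 94.073 mL/cmH2O.

94.1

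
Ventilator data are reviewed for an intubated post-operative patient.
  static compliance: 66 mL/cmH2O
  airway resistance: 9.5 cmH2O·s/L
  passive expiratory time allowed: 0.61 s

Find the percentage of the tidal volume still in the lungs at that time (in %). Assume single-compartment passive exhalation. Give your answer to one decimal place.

37.8

τ = R × C = 9.5 × 66 mL/cmH2O = 9.5 × 0.066 L/cmH2O = 0.627 s.
Passive exhalation: V(t)/V₀ = e^(−t/τ) = e^(−0.61/0.627) = 0.378.
Fraction remaining = 0.378 → 37.8%.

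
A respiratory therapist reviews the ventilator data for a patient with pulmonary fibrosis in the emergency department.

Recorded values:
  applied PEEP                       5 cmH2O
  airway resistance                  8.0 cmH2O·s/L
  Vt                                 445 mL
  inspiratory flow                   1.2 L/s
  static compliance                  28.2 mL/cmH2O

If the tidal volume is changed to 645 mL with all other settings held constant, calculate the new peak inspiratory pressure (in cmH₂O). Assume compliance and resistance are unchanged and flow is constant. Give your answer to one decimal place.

37.5

PIP = Vt/C + R·V̇ + PEEP (constant-flow equation of motion).
Only the elastic term changes: ΔPIP = ΔVt / C = (645 − 445) / 28.2 = 7.092 cmH2O.
Original PIP = 445/28.2 + 8.0×1.2 + 5 = 30.38 cmH2O; new PIP = 30.38 + (7.092) = 37.472 cmH2O.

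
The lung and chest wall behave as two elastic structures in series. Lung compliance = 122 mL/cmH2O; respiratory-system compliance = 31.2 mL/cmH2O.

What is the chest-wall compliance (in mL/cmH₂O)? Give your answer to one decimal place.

1/Ccw = 1/Crs − 1/CL.
1/Ccw = 1/31.2 − 1/122 = 0.02385.
Ccw = 41.929 mL/cmH2O.

41.9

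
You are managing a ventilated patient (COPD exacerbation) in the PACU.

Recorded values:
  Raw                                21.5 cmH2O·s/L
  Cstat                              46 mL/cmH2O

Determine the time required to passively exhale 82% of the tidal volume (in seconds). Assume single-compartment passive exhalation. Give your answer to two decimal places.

1.70

τ = R × C = 21.5 × 46 mL/cmH2O = 21.5 × 0.046 L/cmH2O = 0.989 s.
Exhaled fraction f = 1 − e^(−t/τ) → t = −τ·ln(1 − f) = −0.989·ln(0.18) = 1.696 s.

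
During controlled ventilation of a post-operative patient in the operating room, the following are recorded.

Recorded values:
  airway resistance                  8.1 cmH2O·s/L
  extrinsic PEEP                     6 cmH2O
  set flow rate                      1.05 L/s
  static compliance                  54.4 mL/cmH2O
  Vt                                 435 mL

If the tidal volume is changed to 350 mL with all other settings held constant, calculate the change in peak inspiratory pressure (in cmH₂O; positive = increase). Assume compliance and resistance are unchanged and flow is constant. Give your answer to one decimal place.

-1.6

PIP = Vt/C + R·V̇ + PEEP (constant-flow equation of motion).
Only the elastic term changes: ΔPIP = ΔVt / C = (350 − 435) / 54.4 = -1.563 cmH2O.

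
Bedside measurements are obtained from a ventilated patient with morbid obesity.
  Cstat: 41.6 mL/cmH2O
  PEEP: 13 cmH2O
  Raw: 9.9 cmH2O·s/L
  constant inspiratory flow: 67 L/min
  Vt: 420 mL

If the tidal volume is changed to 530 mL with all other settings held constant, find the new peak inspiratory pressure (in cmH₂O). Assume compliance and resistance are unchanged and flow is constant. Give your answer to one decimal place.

36.8

Flow: 67 L/min ÷ 60 = 1.1167 L/s.
PIP = Vt/C + R·V̇ + PEEP (constant-flow equation of motion).
Only the elastic term changes: ΔPIP = ΔVt / C = (530 − 420) / 41.6 = 2.644 cmH2O.
Original PIP = 420/41.6 + 9.9×1.1167 + 13 = 34.151 cmH2O; new PIP = 34.151 + (2.644) = 36.795 cmH2O.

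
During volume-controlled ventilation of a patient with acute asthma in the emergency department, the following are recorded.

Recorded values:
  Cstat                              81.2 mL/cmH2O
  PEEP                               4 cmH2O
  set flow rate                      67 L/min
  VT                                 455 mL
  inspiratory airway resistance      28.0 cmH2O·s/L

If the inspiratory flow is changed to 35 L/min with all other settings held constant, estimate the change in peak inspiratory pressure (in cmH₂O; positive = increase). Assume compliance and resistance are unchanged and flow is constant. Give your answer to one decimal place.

Flow: 67 L/min ÷ 60 = 1.1167 L/s.
New flow: 35 L/min ÷ 60 = 0.5833 L/s.
PIP = Vt/C + R·V̇ + PEEP (constant-flow equation of motion).
Only the resistive term changes: ΔPIP = R × ΔV̇ = 28.0 × (0.5833 − 1.1167) = 28.0 × -0.5334 = -14.935 cmH2O.

-14.9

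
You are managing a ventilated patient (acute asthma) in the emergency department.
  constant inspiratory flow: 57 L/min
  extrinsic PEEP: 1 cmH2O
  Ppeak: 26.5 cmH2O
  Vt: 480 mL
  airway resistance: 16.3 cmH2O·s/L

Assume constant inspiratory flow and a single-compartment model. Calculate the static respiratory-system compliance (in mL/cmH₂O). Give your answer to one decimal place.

47.9

Flow: 57 L/min ÷ 60 = 0.95 L/s.
Equation of motion (constant flow): PIP = Vt/C + R·V̇ + PEEP.
Vt/C = PIP − R·V̇ − PEEP = 26.5 − 16.3×0.95 − 1 = 26.5 − 15.485 − 1 = 10.015 cmH2O.
C = Vt / 10.015 = 480 / 10.015 = 47.928 mL/cmH2O.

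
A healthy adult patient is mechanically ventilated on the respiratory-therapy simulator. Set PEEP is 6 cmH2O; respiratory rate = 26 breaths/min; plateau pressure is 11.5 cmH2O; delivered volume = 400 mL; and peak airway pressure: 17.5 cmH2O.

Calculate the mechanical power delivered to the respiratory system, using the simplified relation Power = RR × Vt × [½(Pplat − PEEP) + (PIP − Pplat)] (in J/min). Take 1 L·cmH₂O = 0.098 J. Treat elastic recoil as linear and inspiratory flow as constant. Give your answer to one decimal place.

Per-breath work = Vt × [½(Pplat−PEEP) + (PIP−Pplat)] = 0.400 × [0.5×5.5 + 6.0] = 0.400 × 8.75 = 3.5 L·cmH2O.
Power = 26 × 3.5 = 91.0 L·cmH2O/min.
× 0.098 J/(L·cmH2O) → 8.918 J/min.

8.9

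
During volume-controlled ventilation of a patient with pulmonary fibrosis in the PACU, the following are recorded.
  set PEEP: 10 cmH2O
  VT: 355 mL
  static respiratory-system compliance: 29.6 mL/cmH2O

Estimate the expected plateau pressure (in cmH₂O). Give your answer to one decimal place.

Pplat = PEEP + Vt / Cstat = 10 + 355 / 29.6 = 10 + 11.993 = 21.993 cmH2O.

22.0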